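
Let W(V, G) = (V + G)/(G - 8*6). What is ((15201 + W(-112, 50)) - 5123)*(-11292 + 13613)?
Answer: 23319087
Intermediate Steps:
W(V, G) = (G + V)/(-48 + G) (W(V, G) = (G + V)/(G - 48) = (G + V)/(-48 + G))
((15201 + W(-112, 50)) - 5123)*(-11292 + 13613) = ((15201 + (50 - 112)/(-48 + 50)) - 5123)*(-11292 + 13613) = ((15201 - 62/2) - 5123)*2321 = ((15201 + (½)*(-62)) - 5123)*2321 = ((15201 - 31) - 5123)*2321 = (15170 - 5123)*2321 = 10047*2321 = 23319087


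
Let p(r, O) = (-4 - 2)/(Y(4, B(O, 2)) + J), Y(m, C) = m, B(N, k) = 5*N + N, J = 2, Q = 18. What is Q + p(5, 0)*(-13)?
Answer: 31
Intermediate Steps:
B(N, k) = 6*N
p(r, O) = -1 (p(r, O) = (-4 - 2)/(4 + 2) = -6/6 = -6*⅙ = -1)
Q + p(5, 0)*(-13) = 18 - 1*(-13) = 18 + 13 = 31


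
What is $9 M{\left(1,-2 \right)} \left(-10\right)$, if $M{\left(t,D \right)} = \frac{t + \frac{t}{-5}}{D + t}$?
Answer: $72$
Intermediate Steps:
$M{\left(t,D \right)} = \frac{4 t}{5 \left(D + t\right)}$ ($M{\left(t,D \right)} = \frac{t + t \left(- \frac{1}{5}\right)}{D + t} = \frac{t - \frac{t}{5}}{D + t} = \frac{\frac{4}{5} t}{D + t} = \frac{4 t}{5 \left(D + t\right)}$)
$9 M{\left(1,-2 \right)} \left(-10\right) = 9 \cdot \frac{4}{5} \cdot 1 \frac{1}{-2 + 1} \left(-10\right) = 9 \cdot \frac{4}{5} \cdot 1 \frac{1}{-1} \left(-10\right) = 9 \cdot \frac{4}{5} \cdot 1 \left(-1\right) \left(-10\right) = 9 \left(- \frac{4}{5}\right) \left(-10\right) = \left(- \frac{36}{5}\right) \left(-10\right) = 72$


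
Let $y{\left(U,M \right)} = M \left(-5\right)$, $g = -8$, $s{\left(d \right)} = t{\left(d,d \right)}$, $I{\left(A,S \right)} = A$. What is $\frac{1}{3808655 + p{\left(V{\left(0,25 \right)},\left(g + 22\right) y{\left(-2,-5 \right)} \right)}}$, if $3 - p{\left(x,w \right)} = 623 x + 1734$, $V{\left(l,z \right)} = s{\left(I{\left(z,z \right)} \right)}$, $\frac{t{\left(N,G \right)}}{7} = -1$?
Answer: $\frac{1}{3811285} \approx 2.6238 \cdot 10^{-7}$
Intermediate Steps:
$t{\left(N,G \right)} = -7$ ($t{\left(N,G \right)} = 7 \left(-1\right) = -7$)
$s{\left(d \right)} = -7$
$V{\left(l,z \right)} = -7$
$y{\left(U,M \right)} = - 5 M$
$p{\left(x,w \right)} = -1731 - 623 x$ ($p{\left(x,w \right)} = 3 - \left(623 x + 1734\right) = 3 - \left(1734 + 623 x\right) = -1731 - 623 x$)
$\frac{1}{3808655 + p{\left(V{\left(0,25 \right)},\left(g + 22\right) y{\left(-2,-5 \right)} \right)}} = \frac{1}{3808655 - -2630} = \frac{1}{3808655 + \left(-1731 + 4361\right)} = \frac{1}{3808655 + 2630} = \frac{1}{3811285}$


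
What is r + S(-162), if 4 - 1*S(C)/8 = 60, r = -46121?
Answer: -46569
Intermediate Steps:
S(C) = -448 (S(C) = 32 - 8*60 = 32 - 480 = -448)
r + S(-162) = -46121 - 448 = -46569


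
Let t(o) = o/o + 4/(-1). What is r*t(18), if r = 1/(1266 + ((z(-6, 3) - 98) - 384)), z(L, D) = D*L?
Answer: -3/766 ≈ -0.0039164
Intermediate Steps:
t(o) = -3 (t(o) = 1 + 4*(-1) = 1 - 4 = -3)
r = 1/766 (r = 1/(1266 + ((3*(-6) - 98) - 384)) = 1/(1266 + ((-18 - 98) - 384)) = 1/(1266 + (-116 - 384)) = 1/(1266 - 500) = 1/766 ≈ 0.0013055)
r*t(18) = (1/766)*(-3) = -3/766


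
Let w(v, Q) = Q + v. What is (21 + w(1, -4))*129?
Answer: 2322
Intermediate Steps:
(21 + w(1, -4))*129 = (21 + (-4 + 1))*129 = (21 - 3)*129 = 18*129 = 2322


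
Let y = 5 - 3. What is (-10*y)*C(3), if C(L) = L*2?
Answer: -120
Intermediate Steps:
C(L) = 2*L
y = 2
(-10*y)*C(3) = (-10*2)*(2*3) = -20*6 = -120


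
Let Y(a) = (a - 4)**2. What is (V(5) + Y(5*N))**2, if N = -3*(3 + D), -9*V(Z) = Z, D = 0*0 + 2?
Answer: 3154394896/81 ≈ 3.8943e+7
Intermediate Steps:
D = 2 (D = 0 + 2 = 2)
V(Z) = -Z/9
N = -15 (N = -3*(3 + 2) = -3*5 = -15)
Y(a) = (-4 + a)**2
(V(5) + Y(5*N))**2 = (-1/9*5 + (-4 + 5*(-15))**2)**2 = (-5/9 + (-4 - 75)**2)**2 = (-5/9 + (-79)**2)**2 = (-5/9 + 6241)**2 = (56164/9)**2 = 3154394896/81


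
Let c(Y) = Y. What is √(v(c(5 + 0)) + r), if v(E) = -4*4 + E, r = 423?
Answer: 2*√103 ≈ 20.298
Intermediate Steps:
v(E) = -16 + E
√(v(c(5 + 0)) + r) = √((-16 + (5 + 0)) + 423) = √((-16 + 5) + 423) = √(-11 + 423) = √412 = 2*√103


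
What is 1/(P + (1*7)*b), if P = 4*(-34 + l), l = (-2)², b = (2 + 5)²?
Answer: 1/223 ≈ 0.0044843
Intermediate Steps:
b = 49 (b = 7² = 49)
l = 4
P = -120 (P = 4*(-34 + 4) = 4*(-30) = -120)
1/(P + (1*7)*b) = 1/(-120 + (1*7)*49) = 1/(-120 + 7*49) = 1/(-120 + 343) = 1/223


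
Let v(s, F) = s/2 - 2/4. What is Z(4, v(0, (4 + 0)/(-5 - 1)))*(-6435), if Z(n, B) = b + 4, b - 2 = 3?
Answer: -57915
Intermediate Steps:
b = 5 (b = 2 + 3 = 5)
v(s, F) = -½ + s/2 (v(s, F) = s*(½) - 2*¼ = s/2 - ½ = -½ + s/2)
Z(n, B) = 9 (Z(n, B) = 5 + 4 = 9)
Z(4, v(0, (4 + 0)/(-5 - 1)))*(-6435) = 9*(-6435) = -57915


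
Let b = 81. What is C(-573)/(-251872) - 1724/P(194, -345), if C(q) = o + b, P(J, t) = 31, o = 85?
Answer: -217116237/3904016 ≈ -55.614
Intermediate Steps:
C(q) = 166 (C(q) = 85 + 81 = 166)
C(-573)/(-251872) - 1724/P(194, -345) = 166/(-251872) - 1724/31 = 166*(-1/251872) - 1724*1/31 = -83/125936 - 1724/31 = -217116237/3904016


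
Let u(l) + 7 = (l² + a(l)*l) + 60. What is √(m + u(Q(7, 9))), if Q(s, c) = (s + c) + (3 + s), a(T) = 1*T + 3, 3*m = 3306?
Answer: √2585 ≈ 50.843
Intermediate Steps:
m = 1102 (m = (⅓)*3306 = 1102)
a(T) = 3 + T (a(T) = T + 3 = 3 + T)
Q(s, c) = 3 + c + 2*s (Q(s, c) = (c + s) + (3 + s) = 3 + c + 2*s)
u(l) = 53 + l² + l*(3 + l) (u(l) = -7 + ((l² + (3 + l)*l) + 60) = -7 + ((l² + l*(3 + l)) + 60) = -7 + (60 + l² + l*(3 + l)) = 53 + l² + l*(3 + l))
√(m + u(Q(7, 9))) = √(1102 + (53 + (3 + 9 + 2*7)² + (3 + 9 + 2*7)*(3 + (3 + 9 + 2*7)))) = √(1102 + (53 + (3 + 9 + 14)² + (3 + 9 + 14)*(3 + (3 + 9 + 14)))) = √(1102 + (53 + 26² + 26*(3 + 26))) = √(1102 + (53 + 676 + 26*29)) = √(1102 + (53 + 676 + 754)) = √(1102 + 1483) = √2585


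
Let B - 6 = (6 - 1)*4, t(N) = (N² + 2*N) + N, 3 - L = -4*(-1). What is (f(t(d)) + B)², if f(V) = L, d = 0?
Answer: 625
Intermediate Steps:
L = -1 (L = 3 - (-4)*(-1) = 3 - 1*4 = 3 - 4 = -1)
t(N) = N² + 3*N
f(V) = -1
B = 26 (B = 6 + (6 - 1)*4 = 6 + 5*4 = 6 + 20 = 26)
(f(t(d)) + B)² = (-1 + 26)² = 25² = 625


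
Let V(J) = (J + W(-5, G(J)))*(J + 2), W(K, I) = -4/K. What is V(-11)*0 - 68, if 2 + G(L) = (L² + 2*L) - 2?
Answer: -68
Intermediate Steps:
G(L) = -4 + L² + 2*L (G(L) = -2 + ((L² + 2*L) - 2) = -2 + (-2 + L² + 2*L) = -4 + L² + 2*L)
V(J) = (2 + J)*(⅘ + J) (V(J) = (J - 4/(-5))*(J + 2) = (J - 4*(-⅕))*(2 + J) = (J + ⅘)*(2 + J) = (⅘ + J)*(2 + J) = (2 + J)*(⅘ + J))
V(-11)*0 - 68 = (8/5 + (-11)² + (14/5)*(-11))*0 - 68 = (8/5 + 121 - 154/5)*0 - 68 = (459/5)*0 - 68 = 0 - 68 = -68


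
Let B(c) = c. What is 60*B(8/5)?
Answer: 96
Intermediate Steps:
60*B(8/5) = 60*(8/5) = 96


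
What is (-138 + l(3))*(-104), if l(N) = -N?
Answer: 14664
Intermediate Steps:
(-138 + l(3))*(-104) = (-138 - 1*3)*(-104) = (-138 - 3)*(-104) = -141*(-104) = 14664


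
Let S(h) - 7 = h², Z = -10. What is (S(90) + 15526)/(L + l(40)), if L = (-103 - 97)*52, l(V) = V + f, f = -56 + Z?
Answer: -23633/10426 ≈ -2.2667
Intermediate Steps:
S(h) = 7 + h²
f = -66 (f = -56 - 10 = -66)
l(V) = -66 + V (l(V) = V - 66 = -66 + V)
L = -10400 (L = -200*52 = -10400)
(S(90) + 15526)/(L + l(40)) = ((7 + 90²) + 15526)/(-10400 + (-66 + 40)) = ((7 + 8100) + 15526)/(-10400 - 26) = (8107 + 15526)/(-10426) = 23633*(-1/10426) = -23633/10426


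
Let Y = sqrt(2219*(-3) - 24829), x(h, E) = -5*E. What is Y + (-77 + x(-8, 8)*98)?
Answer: -3997 + I*sqrt(31486) ≈ -3997.0 + 177.44*I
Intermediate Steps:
Y = I*sqrt(31486) (Y = sqrt(-6657 - 24829) = sqrt(-31486) = I*sqrt(31486) ≈ 177.44*I)
Y + (-77 + x(-8, 8)*98) = I*sqrt(31486) + (-77 - 5*8*98) = I*sqrt(31486) + (-77 - 40*98) = I*sqrt(31486) + (-77 - 3920) = I*sqrt(31486) - 3997 = -3997 + I*sqrt(31486)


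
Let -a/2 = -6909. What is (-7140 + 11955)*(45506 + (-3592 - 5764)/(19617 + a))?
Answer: 162798761678/743 ≈ 2.1911e+8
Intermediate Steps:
a = 13818 (a = -2*(-6909) = 13818)
(-7140 + 11955)*(45506 + (-3592 - 5764)/(19617 + a)) = (-7140 + 11955)*(45506 + (-3592 - 5764)/(19617 + 13818)) = 4815*(45506 - 9356/33435) = 4815*(1521483754/33435) = 162798761678/743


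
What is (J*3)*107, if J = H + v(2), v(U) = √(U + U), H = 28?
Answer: 9630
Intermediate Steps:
v(U) = √2*√U (v(U) = √(2*U) = √2*√U)
J = 30 (J = 28 + √2*√2 = 28 + 2 = 30)
(J*3)*107 = (30*3)*107 = 90*107 = 9630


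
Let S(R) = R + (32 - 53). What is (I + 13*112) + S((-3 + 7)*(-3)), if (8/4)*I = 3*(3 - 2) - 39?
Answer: 1405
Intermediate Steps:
I = -18 (I = (3*(3 - 2) - 39)/2 = (3*1 - 39)/2 = (3 - 39)/2 = (½)*(-36) = -18)
S(R) = -21 + R (S(R) = R - 21 = -21 + R)
(I + 13*112) + S((-3 + 7)*(-3)) = (-18 + 13*112) + (-21 + (-3 + 7)*(-3)) = (-18 + 1456) + (-21 + 4*(-3)) = 1438 + (-21 - 12) = 1438 - 33 = 1405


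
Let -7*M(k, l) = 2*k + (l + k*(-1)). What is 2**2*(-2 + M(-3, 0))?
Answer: -44/7 ≈ -6.2857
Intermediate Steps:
M(k, l) = -k/7 - l/7 (M(k, l) = -(2*k + (l + k*(-1)))/7 = -(2*k + (l - k))/7 = -(k + l)/7 = -k/7 - l/7)
2**2*(-2 + M(-3, 0)) = 2**2*(-2 + (-1/7*(-3) - 1/7*0)) = 4*(-2 + (3/7 + 0)) = 4*(-2 + 3/7) = 4*(-11/7) = -44/7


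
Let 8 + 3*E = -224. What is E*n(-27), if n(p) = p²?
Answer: -56376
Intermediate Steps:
E = -232/3 (E = -8/3 + (⅓)*(-224) = -8/3 - 224/3 = -232/3 ≈ -77.333)
E*n(-27) = -232/3*(-27)² = -232/3*729 = -56376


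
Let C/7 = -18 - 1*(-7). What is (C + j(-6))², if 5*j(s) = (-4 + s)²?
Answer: 3249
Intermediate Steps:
j(s) = (-4 + s)²/5
C = -77 (C = 7*(-18 - 1*(-7)) = 7*(-18 + 7) = 7*(-11) = -77)
(C + j(-6))² = (-77 + (-4 - 6)²/5)² = (-77 + (⅕)*(-10)²)² = (-77 + (⅕)*100)² = (-77 + 20)² = (-57)² = 3249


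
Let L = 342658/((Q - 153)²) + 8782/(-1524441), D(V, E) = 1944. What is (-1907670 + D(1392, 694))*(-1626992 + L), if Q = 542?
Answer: 238415146309735175888152/76893312187 ≈ 3.1006e+12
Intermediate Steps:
L = 521033003156/230679936561 (L = 342658/((542 - 153)²) + 8782/(-1524441) = 342658/(389²) + 8782*(-1/1524441) = 342658/151321 - 8782/1524441 = 521033003156/230679936561 ≈ 2.2587)
(-1907670 + D(1392, 694))*(-1626992 + L) = (-1907670 + 1944)*(-1626992 + 521033003156/230679936561) = -1905726*(-375313890312251356/230679936561) = 238415146309735175888152/76893312187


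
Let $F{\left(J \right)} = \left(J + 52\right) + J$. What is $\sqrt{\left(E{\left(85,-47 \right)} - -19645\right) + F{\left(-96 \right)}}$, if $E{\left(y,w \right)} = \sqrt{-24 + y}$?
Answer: $\sqrt{19505 + \sqrt{61}} \approx 139.69$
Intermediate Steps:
$F{\left(J \right)} = 52 + 2 J$ ($F{\left(J \right)} = \left(52 + J\right) + J = 52 + 2 J$)
$\sqrt{\left(E{\left(85,-47 \right)} - -19645\right) + F{\left(-96 \right)}} = \sqrt{\left(\sqrt{-24 + 85} - -19645\right) + \left(52 + 2 \left(-96\right)\right)} = \sqrt{\left(\sqrt{61} + 19645\right) + \left(52 - 192\right)} = \sqrt{\left(19645 + \sqrt{61}\right) - 140} = \sqrt{19505 + \sqrt{61}}$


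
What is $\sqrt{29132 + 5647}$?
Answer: $\sqrt{34779} \approx 186.49$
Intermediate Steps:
$\sqrt{29132 + 5647} = \sqrt{34779}$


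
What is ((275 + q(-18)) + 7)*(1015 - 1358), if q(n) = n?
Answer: -90552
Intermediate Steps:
((275 + q(-18)) + 7)*(1015 - 1358) = ((275 - 18) + 7)*(1015 - 1358) = (257 + 7)*(-343) = 264*(-343) = -90552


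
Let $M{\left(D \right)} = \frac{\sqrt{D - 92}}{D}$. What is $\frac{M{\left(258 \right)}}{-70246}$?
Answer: $- \frac{\sqrt{166}}{18123468} \approx -7.1091 \cdot 10^{-7}$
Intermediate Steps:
$M{\left(D \right)} = \frac{\sqrt{-92 + D}}{D}$
$\frac{M{\left(258 \right)}}{-70246} = \frac{\frac{1}{258} \sqrt{-92 + 258}}{-70246} = \frac{\sqrt{166}}{258} \left(- \frac{1}{70246}\right) = - \frac{\sqrt{166}}{18123468}$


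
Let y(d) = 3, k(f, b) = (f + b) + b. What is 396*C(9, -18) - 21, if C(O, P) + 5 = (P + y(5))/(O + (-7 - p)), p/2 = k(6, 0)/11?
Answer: -8535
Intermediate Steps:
k(f, b) = f + 2*b (k(f, b) = (b + f) + b = f + 2*b)
p = 12/11 (p = 2*((6 + 2*0)/11) = 2*((6 + 0)*(1/11)) = 2*(6*(1/11)) = 2*(6/11) = 12/11 ≈ 1.0909)
C(O, P) = -5 + (3 + P)/(-89/11 + O) (C(O, P) = -5 + (P + 3)/(O + (-7 - 1*12/11)) = -5 + (3 + P)/(O + (-7 - 12/11)) = -5 + (3 + P)/(O - 89/11) = -5 + (3 + P)/(-89/11 + O))
396*C(9, -18) - 21 = 396*((478 - 55*9 + 11*(-18))/(-89 + 11*9)) - 21 = 396*((478 - 495 - 198)/(-89 + 99)) - 21 = 396*(-215/10) - 21 = 396*((⅒)*(-215)) - 21 = 396*(-43/2) - 21 = -8514 - 21 = -8535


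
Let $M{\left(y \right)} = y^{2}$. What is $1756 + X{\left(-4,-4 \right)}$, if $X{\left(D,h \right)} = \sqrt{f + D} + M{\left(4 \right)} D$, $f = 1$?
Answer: $1692 + i \sqrt{3} \approx 1692.0 + 1.732 i$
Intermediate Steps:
$X{\left(D,h \right)} = \sqrt{1 + D} + 16 D$ ($X{\left(D,h \right)} = \sqrt{1 + D} + 4^{2} D = \sqrt{1 + D} + 16 D$)
$1756 + X{\left(-4,-4 \right)} = 1756 + \left(\sqrt{1 - 4} + 16 \left(-4\right)\right) = 1756 - \left(64 - \sqrt{-3}\right) = 1756 - \left(64 - i \sqrt{3}\right) = 1692 + i \sqrt{3}$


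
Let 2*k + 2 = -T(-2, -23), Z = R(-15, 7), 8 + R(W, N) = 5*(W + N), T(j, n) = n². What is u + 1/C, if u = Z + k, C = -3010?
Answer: -471818/1505 ≈ -313.50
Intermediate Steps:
R(W, N) = -8 + 5*N + 5*W (R(W, N) = -8 + 5*(W + N) = -8 + 5*(N + W) = -8 + (5*N + 5*W) = -8 + 5*N + 5*W)
Z = -48 (Z = -8 + 5*7 + 5*(-15) = -8 + 35 - 75 = -48)
k = -531/2 (k = -1 + (-1*(-23)²)/2 = -1 + (-1*529)/2 = -1 + (½)*(-529) = -1 - 529/2 = -531/2 ≈ -265.50)
u = -627/2 (u = -48 - 531/2 = -627/2 ≈ -313.50)
u + 1/C = -627/2 + 1/(-3010) = -627/2 - 1/3010 = -471818/1505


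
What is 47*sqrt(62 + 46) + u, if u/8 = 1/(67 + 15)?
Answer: 4/41 + 282*sqrt(3) ≈ 488.54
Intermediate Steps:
u = 4/41 (u = 8/(67 + 15) = 8/82 = 8*(1/82) = 4/41 ≈ 0.097561)
47*sqrt(62 + 46) + u = 47*sqrt(62 + 46) + 4/41 = 47*sqrt(108) + 4/41 = 47*(6*sqrt(3)) + 4/41 = 282*sqrt(3) + 4/41 = 4/41 + 282*sqrt(3)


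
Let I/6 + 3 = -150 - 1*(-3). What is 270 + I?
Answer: -630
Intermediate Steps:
I = -900 (I = -18 + 6*(-150 - 1*(-3)) = -18 + 6*(-150 + 3) = -18 + 6*(-147) = -18 - 882 = -900)
270 + I = 270 - 900 = -630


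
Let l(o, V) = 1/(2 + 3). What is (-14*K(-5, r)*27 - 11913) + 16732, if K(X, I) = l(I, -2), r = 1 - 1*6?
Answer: 23717/5 ≈ 4743.4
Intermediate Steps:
r = -5 (r = 1 - 6 = -5)
l(o, V) = ⅕ (l(o, V) = 1/5 = ⅕)
K(X, I) = ⅕
(-14*K(-5, r)*27 - 11913) + 16732 = (-14*⅕*27 - 11913) + 16732 = (-14/5*27 - 11913) + 16732 = (-378/5 - 11913) + 16732 = -59943/5 + 16732 = 23717/5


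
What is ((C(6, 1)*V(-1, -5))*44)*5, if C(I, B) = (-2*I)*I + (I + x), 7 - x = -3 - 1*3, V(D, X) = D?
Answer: 11660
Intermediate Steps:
x = 13 (x = 7 - (-3 - 1*3) = 7 - (-3 - 3) = 7 - 1*(-6) = 7 + 6 = 13)
C(I, B) = 13 + I - 2*I² (C(I, B) = (-2*I)*I + (I + 13) = -2*I² + (13 + I) = 13 + I - 2*I²)
((C(6, 1)*V(-1, -5))*44)*5 = (((13 + 6 - 2*6²)*(-1))*44)*5 = (((13 + 6 - 2*36)*(-1))*44)*5 = (((13 + 6 - 72)*(-1))*44)*5 = (-53*(-1)*44)*5 = (53*44)*5 = 2332*5 = 11660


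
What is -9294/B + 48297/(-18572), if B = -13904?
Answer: -62364165/32278136 ≈ -1.9321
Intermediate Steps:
-9294/B + 48297/(-18572) = -9294/(-13904) + 48297/(-18572) = -9294*(-1/13904) + 48297*(-1/18572) = 4647/6952 - 48297/18572 = -62364165/32278136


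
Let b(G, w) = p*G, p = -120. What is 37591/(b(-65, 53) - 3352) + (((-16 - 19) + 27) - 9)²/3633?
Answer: 137853575/16159584 ≈ 8.5308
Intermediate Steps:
b(G, w) = -120*G
37591/(b(-65, 53) - 3352) + (((-16 - 19) + 27) - 9)²/3633 = 37591/(-120*(-65) - 3352) + (((-16 - 19) + 27) - 9)²/3633 = 37591/(7800 - 3352) + ((-35 + 27) - 9)²*(1/3633) = 37591/4448 + (-8 - 9)²*(1/3633) = 37591*(1/4448) + (-17)²*(1/3633) = 37591/4448 + 289*(1/3633) = 37591/4448 + 289/3633 = 137853575/16159584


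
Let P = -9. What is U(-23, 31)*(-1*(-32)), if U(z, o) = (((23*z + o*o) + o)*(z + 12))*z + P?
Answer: 3748160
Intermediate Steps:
U(z, o) = -9 + z*(12 + z)*(o + o² + 23*z) (U(z, o) = (((23*z + o*o) + o)*(z + 12))*z - 9 = (((23*z + o²) + o)*(12 + z))*z - 9 = (((o² + 23*z) + o)*(12 + z))*z - 9 = ((o + o² + 23*z)*(12 + z))*z - 9 = ((12 + z)*(o + o² + 23*z))*z - 9 = z*(12 + z)*(o + o² + 23*z) - 9 = -9 + z*(12 + z)*(o + o² + 23*z))
U(-23, 31)*(-1*(-32)) = (-9 + 23*(-23)³ + 276*(-23)² + 31*(-23)² + 31²*(-23)² + 12*31*(-23) + 12*(-23)*31²)*(-1*(-32)) = (-9 + 23*(-12167) + 276*529 + 31*529 + 961*529 - 8556 + 12*(-23)*961)*32 = (-9 - 279841 + 146004 + 16399 + 508369 - 8556 - 265236)*32 = 117130*32 = 3748160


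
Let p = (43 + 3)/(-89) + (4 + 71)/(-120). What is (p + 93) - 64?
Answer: 19835/712 ≈ 27.858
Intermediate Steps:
p = -813/712 (p = 46*(-1/89) + 75*(-1/120) = -46/89 - 5/8 = -813/712 ≈ -1.1419)
(p + 93) - 64 = (-813/712 + 93) - 64 = 65403/712 - 64 = 19835/712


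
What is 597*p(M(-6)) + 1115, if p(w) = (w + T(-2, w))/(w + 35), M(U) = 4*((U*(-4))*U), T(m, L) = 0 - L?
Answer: 1115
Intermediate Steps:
T(m, L) = -L
M(U) = -16*U² (M(U) = 4*((-4*U)*U) = 4*(-4*U²) = -16*U²)
p(w) = 0 (p(w) = (w - w)/(w + 35) = 0/(35 + w) = 0)
597*p(M(-6)) + 1115 = 597*0 + 1115 = 0 + 1115 = 1115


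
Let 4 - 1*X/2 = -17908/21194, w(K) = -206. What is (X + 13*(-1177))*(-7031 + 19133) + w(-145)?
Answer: -1961034624308/10597 ≈ -1.8506e+8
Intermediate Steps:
X = 102684/10597 (X = 8 - (-35816)/21194 = 8 - 2*(-8954/10597) = 8 + 17908/10597 = 102684/10597 ≈ 9.6899)
(X + 13*(-1177))*(-7031 + 19133) + w(-145) = (102684/10597 + 13*(-1177))*(-7031 + 19133) - 206 = (102684/10597 - 15301)*12102 - 206 = -162042013/10597*12102 - 206 = -1961032441326/10597 - 206 = -1961034624308/10597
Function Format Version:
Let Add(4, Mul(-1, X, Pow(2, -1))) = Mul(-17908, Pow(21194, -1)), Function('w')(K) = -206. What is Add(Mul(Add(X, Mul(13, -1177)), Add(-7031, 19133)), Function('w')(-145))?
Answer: Rational(-1961034624308, 10597) ≈ -1.8506e+8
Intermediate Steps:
X = Rational(102684, 10597) (X = Add(8, Mul(-2, Mul(-17908, Pow(21194, -1)))) = Add(8, Mul(-2, Mul(-17908, Rational(1, 21194)))) = Add(8, Mul(-2, Rational(-8954, 10597))) = Add(8, Rational(17908, 10597)) = Rational(102684, 10597) ≈ 9.6899)
Add(Mul(Add(X, Mul(13, -1177)), Add(-7031, 19133)), Function('w')(-145)) = Add(Mul(Add(Rational(102684, 10597), Mul(13, -1177)), Add(-7031, 19133)), -206) = Add(Mul(Add(Rational(102684, 10597), -15301), 12102), -206) = Add(Mul(Rational(-162042013, 10597), 12102), -206) = Add(Rational(-1961032441326, 10597), -206) = Rational(-1961034624308, 10597)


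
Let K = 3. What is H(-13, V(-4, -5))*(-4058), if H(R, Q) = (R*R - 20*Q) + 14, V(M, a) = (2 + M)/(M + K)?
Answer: -580294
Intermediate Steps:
V(M, a) = (2 + M)/(3 + M) (V(M, a) = (2 + M)/(M + 3) = (2 + M)/(3 + M))
H(R, Q) = 14 + R² - 20*Q (H(R, Q) = (R² - 20*Q) + 14 = 14 + R² - 20*Q)
H(-13, V(-4, -5))*(-4058) = (14 + (-13)² - 20*(2 - 4)/(3 - 4))*(-4058) = (14 + 169 - 20*(-2)/(-1))*(-4058) = (14 + 169 - (-20)*(-2))*(-4058) = (14 + 169 - 20*2)*(-4058) = (14 + 169 - 40)*(-4058) = 143*(-4058) = -580294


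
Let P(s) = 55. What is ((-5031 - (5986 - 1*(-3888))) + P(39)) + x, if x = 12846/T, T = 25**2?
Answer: -9268404/625 ≈ -14829.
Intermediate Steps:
T = 625
x = 12846/625 ≈ 20.554
((-5031 - (5986 - 1*(-3888))) + P(39)) + x = ((-5031 - (5986 - 1*(-3888))) + 55) + 12846/625 = ((-5031 - (5986 + 3888)) + 55) + 12846/625 = ((-5031 - 1*9874) + 55) + 12846/625 = ((-5031 - 9874) + 55) + 12846/625 = (-14905 + 55) + 12846/625 = -14850 + 12846/625 = -9268404/625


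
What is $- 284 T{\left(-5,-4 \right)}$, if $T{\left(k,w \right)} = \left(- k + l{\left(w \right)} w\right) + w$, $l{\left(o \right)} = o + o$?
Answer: $-9372$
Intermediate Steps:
$l{\left(o \right)} = 2 o$
$T{\left(k,w \right)} = w - k + 2 w^{2}$ ($T{\left(k,w \right)} = \left(- k + 2 w w\right) + w = \left(- k + 2 w^{2}\right) + w = w - k + 2 w^{2}$)
$- 284 T{\left(-5,-4 \right)} = - 284 \left(-4 - -5 + 2 \left(-4\right)^{2}\right) = - 284 \left(-4 + 5 + 2 \cdot 16\right) = - 284 \left(-4 + 5 + 32\right) = \left(-284\right) 33 = -9372$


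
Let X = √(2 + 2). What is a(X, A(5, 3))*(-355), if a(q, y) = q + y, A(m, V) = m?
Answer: -2485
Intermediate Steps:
X = 2 (X = √4 = 2)
a(X, A(5, 3))*(-355) = (2 + 5)*(-355) = 7*(-355) = -2485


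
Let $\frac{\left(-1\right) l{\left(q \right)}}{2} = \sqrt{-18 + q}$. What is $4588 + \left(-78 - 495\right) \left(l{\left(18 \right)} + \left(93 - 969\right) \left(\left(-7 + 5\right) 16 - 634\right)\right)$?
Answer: $-334292780$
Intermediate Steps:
$l{\left(q \right)} = - 2 \sqrt{-18 + q}$
$4588 + \left(-78 - 495\right) \left(l{\left(18 \right)} + \left(93 - 969\right) \left(\left(-7 + 5\right) 16 - 634\right)\right) = 4588 + \left(-78 - 495\right) \left(- 2 \sqrt{-18 + 18} + \left(93 - 969\right) \left(\left(-7 + 5\right) 16 - 634\right)\right) = 4588 - 573 \left(- 2 \sqrt{0} - 876 \left(\left(-2\right) 16 - 634\right)\right) = 4588 - 573 \left(\left(-2\right) 0 - 876 \left(-32 - 634\right)\right) = 4588 - 573 \left(0 - -583416\right) = 4588 - 573 \left(0 + 583416\right) = 4588 - 334297368 = -334292780$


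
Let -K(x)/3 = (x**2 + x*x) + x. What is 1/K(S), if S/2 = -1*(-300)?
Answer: -1/2161800 ≈ -4.6258e-7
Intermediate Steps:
S = 600 (S = 2*(-1*(-300)) = 2*300 = 600)
K(x) = -6*x**2 - 3*x (K(x) = -3*((x**2 + x*x) + x) = -3*((x**2 + x**2) + x) = -3*(2*x**2 + x) = -3*(x + 2*x**2) = -6*x**2 - 3*x)
1/K(S) = 1/(-3*600*(1 + 2*600)) = 1/(-3*600*(1 + 1200)) = 1/(-3*600*1201) = 1/(-2161800) = -1/2161800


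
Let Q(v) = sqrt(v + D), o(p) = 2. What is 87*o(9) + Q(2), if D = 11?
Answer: 174 + sqrt(13) ≈ 177.61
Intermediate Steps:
Q(v) = sqrt(11 + v) (Q(v) = sqrt(v + 11) = sqrt(11 + v))
87*o(9) + Q(2) = 87*2 + sqrt(11 + 2) = 174 + sqrt(13)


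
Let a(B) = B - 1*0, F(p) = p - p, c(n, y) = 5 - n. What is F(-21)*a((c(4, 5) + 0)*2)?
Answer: 0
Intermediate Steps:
F(p) = 0
a(B) = B (a(B) = B + 0 = B)
F(-21)*a((c(4, 5) + 0)*2) = 0*(((5 - 1*4) + 0)*2) = 0*(((5 - 4) + 0)*2) = 0*((1 + 0)*2) = 0*(1*2) = 0*2 = 0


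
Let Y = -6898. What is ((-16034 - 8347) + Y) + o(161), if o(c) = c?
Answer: -31118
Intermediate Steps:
((-16034 - 8347) + Y) + o(161) = ((-16034 - 8347) - 6898) + 161 = (-24381 - 6898) + 161 = -31279 + 161 = -31118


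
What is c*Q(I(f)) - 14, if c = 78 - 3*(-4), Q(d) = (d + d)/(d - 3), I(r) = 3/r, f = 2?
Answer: -194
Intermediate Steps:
Q(d) = 2*d/(-3 + d) (Q(d) = (2*d)/(-3 + d) = 2*d/(-3 + d))
c = 90 (c = 78 + 12 = 90)
c*Q(I(f)) - 14 = 90*(2*(3/2)/(-3 + 3/2)) - 14 = 90*(2*(3/2)/(-3/2)) - 14 = 90*(2*(3/2)*(-⅔)) - 14 = 90*(-2) - 14 = -180 - 14 = -194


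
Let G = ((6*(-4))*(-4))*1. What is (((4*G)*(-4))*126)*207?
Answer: -40061952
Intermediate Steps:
G = 96 (G = -24*(-4)*1 = 96*1 = 96)
(((4*G)*(-4))*126)*207 = (((4*96)*(-4))*126)*207 = ((384*(-4))*126)*207 = -1536*126*207 = -193536*207 = -40061952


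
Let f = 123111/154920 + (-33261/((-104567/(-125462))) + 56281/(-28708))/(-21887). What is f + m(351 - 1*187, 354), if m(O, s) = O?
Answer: 141329311617806515231/848223042470200120 ≈ 166.62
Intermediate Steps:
f = 2220732652693695551/848223042470200120 (f = 123111*(1/154920) + (-33261/((-104567*(-1/125462))) + 56281*(-1/28708))*(-1/21887) = 41037/51640 + (-33261/104567/125462 - 56281/28708)*(-1/21887) = 41037/51640 + (-33261*125462/104567 - 56281/28708)*(-1/21887) = 41037/51640 + (-4172991582/104567 - 56281/28708)*(-1/21887) = 41037/51640 - 119804127471383/3001909436*(-1/21887) = 41037/51640 + 119804127471383/65702791825732 = 2220732652693695551/848223042470200120 ≈ 2.6181)
f + m(351 - 1*187, 354) = 2220732652693695551/848223042470200120 + (351 - 1*187) = 2220732652693695551/848223042470200120 + (351 - 187) = 2220732652693695551/848223042470200120 + 164 = 141329311617806515231/848223042470200120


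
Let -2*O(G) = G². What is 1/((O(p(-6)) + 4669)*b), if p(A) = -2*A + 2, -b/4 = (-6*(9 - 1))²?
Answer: -1/42126336 ≈ -2.3738e-8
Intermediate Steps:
b = -9216 (b = -4*36*(9 - 1)² = -4*(-6*8)² = -4*(-48)² = -4*2304 = -9216)
p(A) = 2 - 2*A
O(G) = -G²/2
1/((O(p(-6)) + 4669)*b) = 1/((-(2 - 2*(-6))²/2 + 4669)*(-9216)) = -1/9216/(-(2 + 12)²/2 + 4669) = -1/9216/(-½*14² + 4669) = -1/9216/(-½*196 + 4669) = -1/9216/(-98 + 4669) = -1/9216/4571 = (1/4571)*(-1/9216) = -1/42126336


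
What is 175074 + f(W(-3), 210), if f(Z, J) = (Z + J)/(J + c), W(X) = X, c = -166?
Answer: 7703463/44 ≈ 1.7508e+5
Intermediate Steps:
f(Z, J) = (J + Z)/(-166 + J) (f(Z, J) = (Z + J)/(J - 166) = (J + Z)/(-166 + J))
175074 + f(W(-3), 210) = 175074 + (210 - 3)/(-166 + 210) = 175074 + 207/44 = 7703463/44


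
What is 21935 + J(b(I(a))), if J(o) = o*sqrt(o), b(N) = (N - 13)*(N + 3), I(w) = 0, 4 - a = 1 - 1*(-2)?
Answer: 21935 - 39*I*sqrt(39) ≈ 21935.0 - 243.55*I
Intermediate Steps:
a = 1 (a = 4 - (1 - 1*(-2)) = 4 - (1 + 2) = 4 - 1*3 = 4 - 3 = 1)
b(N) = (-13 + N)*(3 + N)
J(o) = o**(3/2)
21935 + J(b(I(a))) = 21935 + (-39 + 0**2 - 10*0)**(3/2) = 21935 + (-39 + 0 + 0)**(3/2) = 21935 + (-39)**(3/2) = 21935 - 39*I*sqrt(39)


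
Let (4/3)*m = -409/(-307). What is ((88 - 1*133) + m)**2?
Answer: 2919565089/1507984 ≈ 1936.1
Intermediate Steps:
m = 1227/1228 (m = 3*(-409/(-307))/4 = 3*(-409*(-1/307))/4 = (3/4)*(409/307) = 1227/1228 ≈ 0.99919)
((88 - 1*133) + m)**2 = ((88 - 1*133) + 1227/1228)**2 = ((88 - 133) + 1227/1228)**2 = (-45 + 1227/1228)**2 = (-54033/1228)**2 = 2919565089/1507984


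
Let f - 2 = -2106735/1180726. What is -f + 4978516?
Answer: 5878263027899/1180726 ≈ 4.9785e+6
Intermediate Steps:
f = 254717/1180726 (f = 2 - 2106735/1180726 = 254717/1180726 ≈ 0.21573)
-f + 4978516 = -1*254717/1180726 + 4978516 = -254717/1180726 + 4978516 = 5878263027899/1180726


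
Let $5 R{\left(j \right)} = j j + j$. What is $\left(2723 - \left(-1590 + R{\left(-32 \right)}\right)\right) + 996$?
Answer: $\frac{25553}{5} \approx 5110.6$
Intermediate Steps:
$R{\left(j \right)} = \frac{j}{5} + \frac{j^{2}}{5}$ ($R{\left(j \right)} = \frac{j j + j}{5} = \frac{j^{2} + j}{5} = \frac{j + j^{2}}{5} = \frac{j}{5} + \frac{j^{2}}{5}$)
$\left(2723 - \left(-1590 + R{\left(-32 \right)}\right)\right) + 996 = \left(2723 + \left(1590 - \frac{1}{5} \left(-32\right) \left(1 - 32\right)\right)\right) + 996 = \left(2723 + \left(1590 - \frac{1}{5} \left(-32\right) \left(-31\right)\right)\right) + 996 = \left(2723 + \left(1590 - \frac{992}{5}\right)\right) + 996 = \left(2723 + \frac{6958}{5}\right) + 996 = \frac{20573}{5} + 996 = \frac{25553}{5}$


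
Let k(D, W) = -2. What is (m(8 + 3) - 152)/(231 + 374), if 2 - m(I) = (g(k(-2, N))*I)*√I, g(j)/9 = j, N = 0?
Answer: -30/121 + 18*√11/55 ≈ 0.83751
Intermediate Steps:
g(j) = 9*j
m(I) = 2 + 18*I^(3/2) (m(I) = 2 - (9*(-2))*I*√I = 2 - (-18*I)*√I = 2 - (-18)*I^(3/2) = 2 + 18*I^(3/2))
(m(8 + 3) - 152)/(231 + 374) = ((2 + 18*(8 + 3)^(3/2)) - 152)/(231 + 374) = ((2 + 18*11^(3/2)) - 152)/605 = ((2 + 18*(11*√11)) - 152)*(1/605) = ((2 + 198*√11) - 152)*(1/605) = (-150 + 198*√11)*(1/605) = -30/121 + 18*√11/55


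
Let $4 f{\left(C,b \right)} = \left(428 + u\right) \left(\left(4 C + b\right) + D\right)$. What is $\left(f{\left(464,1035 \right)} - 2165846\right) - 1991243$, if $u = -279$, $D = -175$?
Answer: $-4055918$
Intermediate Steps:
$f{\left(C,b \right)} = - \frac{26075}{4} + 149 C + \frac{149 b}{4}$ ($f{\left(C,b \right)} = \frac{\left(428 - 279\right) \left(\left(4 C + b\right) - 175\right)}{4} = \frac{149 \left(\left(b + 4 C\right) - 175\right)}{4} = \frac{149 \left(-175 + b + 4 C\right)}{4} = \frac{-26075 + 149 b + 596 C}{4} = - \frac{26075}{4} + 149 C + \frac{149 b}{4}$)
$\left(f{\left(464,1035 \right)} - 2165846\right) - 1991243 = \left(\left(- \frac{26075}{4} + 149 \cdot 464 + \frac{149}{4} \cdot 1035\right) - 2165846\right) - 1991243 = \left(\left(- \frac{26075}{4} + 69136 + \frac{154215}{4}\right) - 2165846\right) - 1991243 = \left(101171 - 2165846\right) - 1991243 = -2064675 - 1991243 = -4055918$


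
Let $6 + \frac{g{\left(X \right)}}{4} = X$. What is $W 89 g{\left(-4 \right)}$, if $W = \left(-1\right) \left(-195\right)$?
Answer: $-694200$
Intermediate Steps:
$g{\left(X \right)} = -24 + 4 X$
$W = 195$
$W 89 g{\left(-4 \right)} = 195 \cdot 89 \left(-24 + 4 \left(-4\right)\right) = 17355 \left(-24 - 16\right) = 17355 \left(-40\right) = -694200$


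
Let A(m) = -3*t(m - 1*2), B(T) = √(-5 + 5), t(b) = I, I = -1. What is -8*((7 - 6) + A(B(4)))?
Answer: -32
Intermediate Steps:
t(b) = -1
B(T) = 0 (B(T) = √0 = 0)
A(m) = 3 (A(m) = -3*(-1) = 3)
-8*((7 - 6) + A(B(4))) = -8*((7 - 6) + 3) = -8*(1 + 3) = -8*4 = -32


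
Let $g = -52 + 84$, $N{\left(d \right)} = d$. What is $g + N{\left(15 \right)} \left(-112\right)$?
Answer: $-1648$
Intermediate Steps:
$g = 32$
$g + N{\left(15 \right)} \left(-112\right) = 32 + 15 \left(-112\right) = 32 - 1680 = -1648$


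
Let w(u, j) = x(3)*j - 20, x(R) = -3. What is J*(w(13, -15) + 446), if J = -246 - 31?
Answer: -130467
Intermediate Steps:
w(u, j) = -20 - 3*j (w(u, j) = -3*j - 20 = -20 - 3*j)
J = -277
J*(w(13, -15) + 446) = -277*((-20 - 3*(-15)) + 446) = -277*((-20 + 45) + 446) = -277*(25 + 446) = -277*471 = -130467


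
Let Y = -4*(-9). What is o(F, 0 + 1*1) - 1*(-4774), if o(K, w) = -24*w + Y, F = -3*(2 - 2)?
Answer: 4786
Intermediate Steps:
F = 0 (F = -3*0 = 0)
Y = 36 (Y = -1*(-36) = 36)
o(K, w) = 36 - 24*w (o(K, w) = -24*w + 36 = 36 - 24*w)
o(F, 0 + 1*1) - 1*(-4774) = (36 - 24*(0 + 1*1)) - 1*(-4774) = (36 - 24*(0 + 1)) + 4774 = (36 - 24*1) + 4774 = (36 - 24) + 4774 = 12 + 4774 = 4786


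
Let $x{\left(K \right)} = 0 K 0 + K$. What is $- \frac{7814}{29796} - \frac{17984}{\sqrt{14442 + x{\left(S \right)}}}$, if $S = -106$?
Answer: $- \frac{3907}{14898} - \frac{281 \sqrt{14}}{7} \approx -150.46$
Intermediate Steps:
$x{\left(K \right)} = K$ ($x{\left(K \right)} = 0 \cdot 0 + K = 0 + K = K$)
$- \frac{7814}{29796} - \frac{17984}{\sqrt{14442 + x{\left(S \right)}}} = - \frac{7814}{29796} - \frac{17984}{\sqrt{14442 - 106}} = \left(-7814\right) \frac{1}{29796} - \frac{17984}{\sqrt{14336}} = - \frac{3907}{14898} - \frac{17984}{32 \sqrt{14}} = - \frac{3907}{14898} - 17984 \frac{\sqrt{14}}{448} = - \frac{3907}{14898} - \frac{281 \sqrt{14}}{7}$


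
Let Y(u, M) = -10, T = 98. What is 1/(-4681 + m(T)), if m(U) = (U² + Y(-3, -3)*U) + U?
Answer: 1/4041 ≈ 0.00024746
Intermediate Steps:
m(U) = U² - 9*U (m(U) = (U² - 10*U) + U = U² - 9*U)
1/(-4681 + m(T)) = 1/(-4681 + 98*(-9 + 98)) = 1/(-4681 + 98*89) = 1/(-4681 + 8722) = 1/4041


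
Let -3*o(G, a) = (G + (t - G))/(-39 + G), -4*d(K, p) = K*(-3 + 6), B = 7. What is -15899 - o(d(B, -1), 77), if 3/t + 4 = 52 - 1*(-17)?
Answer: -182917999/11505 ≈ -15899.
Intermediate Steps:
t = 3/65 (t = 3/(-4 + (52 - 1*(-17))) = 3/(-4 + (52 + 17)) = 3/(-4 + 69) = 3/65 ≈ 0.046154)
d(K, p) = -3*K/4 (d(K, p) = -K*(-3 + 6)/4 = -K*3/4 = -3*K/4)
o(G, a) = -1/(65*(-39 + G)) (o(G, a) = -(G + (3/65 - G))/(3*(-39 + G)) = -1/(65*(-39 + G)))
-15899 - o(d(B, -1), 77) = -15899 - (-1)/(-2535 + 65*(-¾*7)) = -15899 - (-1)/(-2535 + 65*(-21/4)) = -15899 - (-1)/(-2535 - 1365/4) = -15899 - (-1)/(-11505/4) = -15899 - (-1)*(-4)/11505 = -15899 - 1*4/11505 = -15899 - 4/11505 = -182917999/11505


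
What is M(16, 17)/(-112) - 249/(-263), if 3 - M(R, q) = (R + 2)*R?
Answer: 102843/29456 ≈ 3.4914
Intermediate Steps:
M(R, q) = 3 - R*(2 + R) (M(R, q) = 3 - (R + 2)*R = 3 - (2 + R)*R = 3 - R*(2 + R))
M(16, 17)/(-112) - 249/(-263) = (3 - 1*16² - 2*16)/(-112) - 249/(-263) = (3 - 1*256 - 32)*(-1/112) - 249*(-1/263) = (3 - 256 - 32)*(-1/112) + 249/263 = -285*(-1/112) + 249/263 = 285/112 + 249/263 = 102843/29456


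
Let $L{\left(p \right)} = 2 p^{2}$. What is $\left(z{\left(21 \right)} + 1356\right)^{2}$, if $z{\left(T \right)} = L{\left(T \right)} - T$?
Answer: $4915089$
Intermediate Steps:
$z{\left(T \right)} = - T + 2 T^{2}$ ($z{\left(T \right)} = 2 T^{2} - T = - T + 2 T^{2}$)
$\left(z{\left(21 \right)} + 1356\right)^{2} = \left(21 \left(-1 + 2 \cdot 21\right) + 1356\right)^{2} = \left(21 \left(-1 + 42\right) + 1356\right)^{2} = \left(21 \cdot 41 + 1356\right)^{2} = \left(861 + 1356\right)^{2} = 2217^{2} = 4915089$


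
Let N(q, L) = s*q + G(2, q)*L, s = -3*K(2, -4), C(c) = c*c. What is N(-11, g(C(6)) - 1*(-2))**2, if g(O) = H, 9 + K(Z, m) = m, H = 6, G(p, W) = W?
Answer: 267289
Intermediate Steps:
K(Z, m) = -9 + m
C(c) = c**2
g(O) = 6
s = 39 (s = -3*(-9 - 4) = -3*(-13) = 39)
N(q, L) = 39*q + L*q (N(q, L) = 39*q + q*L = 39*q + L*q)
N(-11, g(C(6)) - 1*(-2))**2 = (-11*(39 + (6 - 1*(-2))))**2 = (-11*(39 + (6 + 2)))**2 = (-11*(39 + 8))**2 = (-11*47)**2 = (-517)**2 = 267289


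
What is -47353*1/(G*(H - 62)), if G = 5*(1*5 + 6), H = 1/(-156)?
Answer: 7387068/532015 ≈ 13.885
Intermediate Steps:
H = -1/156 ≈ -0.0064103
G = 55 (G = 5*(5 + 6) = 5*11 = 55)
-47353*1/(G*(H - 62)) = -47353*1/(55*(-1/156 - 62)) = -47353/((-9673/156*55)) = -47353/(-532015/156) = -47353*(-156/532015) = 7387068/532015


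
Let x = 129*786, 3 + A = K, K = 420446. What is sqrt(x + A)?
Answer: sqrt(521837) ≈ 722.38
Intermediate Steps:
A = 420443 (A = -3 + 420446 = 420443)
x = 101394
sqrt(x + A) = sqrt(101394 + 420443) = sqrt(521837)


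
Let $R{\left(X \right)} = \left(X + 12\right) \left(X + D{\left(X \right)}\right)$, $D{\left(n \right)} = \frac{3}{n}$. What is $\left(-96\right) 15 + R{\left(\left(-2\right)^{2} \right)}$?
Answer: $-1364$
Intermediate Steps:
$R{\left(X \right)} = \left(12 + X\right) \left(X + \frac{3}{X}\right)$ ($R{\left(X \right)} = \left(X + 12\right) \left(X + \frac{3}{X}\right) = \left(12 + X\right) \left(X + \frac{3}{X}\right)$)
$\left(-96\right) 15 + R{\left(\left(-2\right)^{2} \right)} = \left(-96\right) 15 + \left(3 + \left(\left(-2\right)^{2}\right)^{2} + 12 \left(-2\right)^{2} + \frac{36}{\left(-2\right)^{2}}\right) = -1440 + \left(3 + 4^{2} + 12 \cdot 4 + \frac{36}{4}\right) = -1440 + \left(3 + 16 + 48 + 36 \cdot \frac{1}{4}\right) = -1440 + \left(3 + 16 + 48 + 9\right) = -1440 + 76 = -1364$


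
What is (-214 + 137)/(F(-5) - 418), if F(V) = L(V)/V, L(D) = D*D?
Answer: 77/423 ≈ 0.18203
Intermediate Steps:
L(D) = D²
F(V) = V (F(V) = V²/V = V)
(-214 + 137)/(F(-5) - 418) = (-214 + 137)/(-5 - 418) = -77/(-423) = -77*(-1/423) = 77/423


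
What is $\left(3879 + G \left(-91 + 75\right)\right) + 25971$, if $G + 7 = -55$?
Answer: $30842$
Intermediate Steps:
$G = -62$ ($G = -7 - 55 = -62$)
$\left(3879 + G \left(-91 + 75\right)\right) + 25971 = \left(3879 - 62 \left(-91 + 75\right)\right) + 25971 = \left(3879 - -992\right) + 25971 = \left(3879 + 992\right) + 25971 = 4871 + 25971 = 30842$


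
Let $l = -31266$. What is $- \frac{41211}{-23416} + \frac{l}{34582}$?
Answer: $\frac{346517073}{404886056} \approx 0.85584$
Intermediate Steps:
$- \frac{41211}{-23416} + \frac{l}{34582} = - \frac{41211}{-23416} - \frac{31266}{34582} = \left(-41211\right) \left(- \frac{1}{23416}\right) - \frac{15633}{17291} = \frac{41211}{23416} - \frac{15633}{17291} = \frac{346517073}{404886056}$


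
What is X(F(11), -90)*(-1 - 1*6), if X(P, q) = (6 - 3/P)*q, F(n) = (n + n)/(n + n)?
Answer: 1890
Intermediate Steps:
F(n) = 1 (F(n) = (2*n)/((2*n)) = (2*n)*(1/(2*n)) = 1)
X(P, q) = q*(6 - 3/P)
X(F(11), -90)*(-1 - 1*6) = (6*(-90) - 3*(-90)/1)*(-1 - 1*6) = (-540 - 3*(-90)*1)*(-1 - 6) = (-540 + 270)*(-7) = -270*(-7) = 1890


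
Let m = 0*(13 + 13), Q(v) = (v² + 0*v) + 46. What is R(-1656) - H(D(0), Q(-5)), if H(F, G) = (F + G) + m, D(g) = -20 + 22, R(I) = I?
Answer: -1729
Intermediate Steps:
Q(v) = 46 + v² (Q(v) = (v² + 0) + 46 = v² + 46 = 46 + v²)
m = 0 (m = 0*26 = 0)
D(g) = 2
H(F, G) = F + G (H(F, G) = (F + G) + 0 = F + G)
R(-1656) - H(D(0), Q(-5)) = -1656 - (2 + (46 + (-5)²)) = -1656 - (2 + (46 + 25)) = -1656 - (2 + 71) = -1656 - 1*73 = -1656 - 73 = -1729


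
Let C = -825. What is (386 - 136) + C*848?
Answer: -699350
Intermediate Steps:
(386 - 136) + C*848 = (386 - 136) - 825*848 = 250 - 699600 = -699350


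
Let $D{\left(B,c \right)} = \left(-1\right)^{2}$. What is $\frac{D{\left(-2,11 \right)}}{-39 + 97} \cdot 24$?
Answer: $\frac{12}{29} \approx 0.41379$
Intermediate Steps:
$D{\left(B,c \right)} = 1$
$\frac{D{\left(-2,11 \right)}}{-39 + 97} \cdot 24 = \frac{1}{-39 + 97} \cdot 1 \cdot 24 = \frac{1}{58} \cdot 1 \cdot 24 = \frac{1}{58} \cdot 24 = \frac{12}{29}$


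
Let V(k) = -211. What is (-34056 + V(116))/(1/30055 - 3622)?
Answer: 1029894685/108859209 ≈ 9.4608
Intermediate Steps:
(-34056 + V(116))/(1/30055 - 3622) = (-34056 - 211)/(1/30055 - 3622) = -34267/(1/30055 - 3622) = -34267/(-108859209/30055) = -34267*(-30055/108859209) = 1029894685/108859209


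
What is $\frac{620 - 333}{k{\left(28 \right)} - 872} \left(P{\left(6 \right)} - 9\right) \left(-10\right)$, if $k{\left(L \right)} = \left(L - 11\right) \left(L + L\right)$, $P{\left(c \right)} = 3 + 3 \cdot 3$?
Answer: $- \frac{861}{8} \approx -107.63$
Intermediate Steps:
$P{\left(c \right)} = 12$ ($P{\left(c \right)} = 3 + 9 = 12$)
$k{\left(L \right)} = 2 L \left(-11 + L\right)$ ($k{\left(L \right)} = \left(-11 + L\right) 2 L = 2 L \left(-11 + L\right)$)
$\frac{620 - 333}{k{\left(28 \right)} - 872} \left(P{\left(6 \right)} - 9\right) \left(-10\right) = \frac{620 - 333}{2 \cdot 28 \left(-11 + 28\right) - 872} \left(12 - 9\right) \left(-10\right) = \frac{287}{2 \cdot 28 \cdot 17 - 872} \cdot 3 \left(-10\right) = \frac{287}{952 - 872} \left(-30\right) = \frac{287}{80} \left(-30\right) = - \frac{861}{8}$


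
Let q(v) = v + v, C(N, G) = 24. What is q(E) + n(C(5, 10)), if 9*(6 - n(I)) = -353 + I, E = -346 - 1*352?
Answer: -12181/9 ≈ -1353.4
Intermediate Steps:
E = -698 (E = -346 - 352 = -698)
n(I) = 407/9 - I/9 (n(I) = 6 - (-353 + I)/9 = 6 + (353/9 - I/9) = 407/9 - I/9)
q(v) = 2*v
q(E) + n(C(5, 10)) = 2*(-698) + (407/9 - ⅑*24) = -1396 + (407/9 - 8/3) = -1396 + 383/9 = -12181/9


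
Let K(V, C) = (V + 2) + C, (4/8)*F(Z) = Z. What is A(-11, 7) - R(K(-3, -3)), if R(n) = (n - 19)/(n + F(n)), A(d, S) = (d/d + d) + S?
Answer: -59/12 ≈ -4.9167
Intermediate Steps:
F(Z) = 2*Z
K(V, C) = 2 + C + V (K(V, C) = (2 + V) + C = 2 + C + V)
A(d, S) = 1 + S + d (A(d, S) = (1 + d) + S = 1 + S + d)
R(n) = (-19 + n)/(3*n) (R(n) = (n - 19)/(n + 2*n) = (-19 + n)/((3*n)) = (-19 + n)*(1/(3*n)) = (-19 + n)/(3*n))
A(-11, 7) - R(K(-3, -3)) = (1 + 7 - 11) - (-19 + (2 - 3 - 3))/(3*(2 - 3 - 3)) = -3 - (-19 - 4)/(3*(-4)) = -3 - (-1)*(-23)/(3*4) = -3 - 1*23/12 = -3 - 23/12 = -59/12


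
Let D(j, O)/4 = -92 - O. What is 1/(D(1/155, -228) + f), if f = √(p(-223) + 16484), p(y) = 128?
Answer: 136/69831 - √4153/139662 ≈ 0.0014861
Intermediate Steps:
f = 2*√4153 (f = √(128 + 16484) = √16612 = 2*√4153 ≈ 128.89)
D(j, O) = -368 - 4*O (D(j, O) = 4*(-92 - O) = -368 - 4*O)
1/(D(1/155, -228) + f) = 1/((-368 - 4*(-228)) + 2*√4153) = 1/((-368 + 912) + 2*√4153) = 1/(544 + 2*√4153)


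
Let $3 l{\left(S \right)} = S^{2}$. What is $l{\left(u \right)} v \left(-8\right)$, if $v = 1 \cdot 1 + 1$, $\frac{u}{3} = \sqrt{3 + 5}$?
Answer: $-384$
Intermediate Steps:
$u = 6 \sqrt{2}$ ($u = 3 \sqrt{3 + 5} = 3 \sqrt{8} = 3 \cdot 2 \sqrt{2} = 6 \sqrt{2} \approx 8.4853$)
$l{\left(S \right)} = \frac{S^{2}}{3}$
$v = 2$ ($v = 1 + 1 = 2$)
$l{\left(u \right)} v \left(-8\right) = \frac{\left(6 \sqrt{2}\right)^{2}}{3} \cdot 2 \left(-8\right) = \frac{1}{3} \cdot 72 \cdot 2 \left(-8\right) = 24 \cdot 2 \left(-8\right) = 48 \left(-8\right) = -384$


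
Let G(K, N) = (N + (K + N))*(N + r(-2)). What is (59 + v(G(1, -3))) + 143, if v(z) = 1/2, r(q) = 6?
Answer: 405/2 ≈ 202.50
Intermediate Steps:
G(K, N) = (6 + N)*(K + 2*N) (G(K, N) = (N + (K + N))*(N + 6) = (K + 2*N)*(6 + N) = (6 + N)*(K + 2*N))
v(z) = 1/2
(59 + v(G(1, -3))) + 143 = (59 + 1/2) + 143 = 119/2 + 143 = 405/2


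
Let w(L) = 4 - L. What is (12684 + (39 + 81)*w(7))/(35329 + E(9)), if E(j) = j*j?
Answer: 6162/17705 ≈ 0.34804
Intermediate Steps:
E(j) = j²
(12684 + (39 + 81)*w(7))/(35329 + E(9)) = (12684 + (39 + 81)*(4 - 1*7))/(35329 + 9²) = (12684 + 120*(4 - 7))/(35329 + 81) = (12684 + 120*(-3))/35410 = (12684 - 360)*(1/35410) = 12324*(1/35410) = 6162/17705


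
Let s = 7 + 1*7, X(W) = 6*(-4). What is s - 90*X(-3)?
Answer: 2174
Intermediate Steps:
X(W) = -24
s = 14 (s = 7 + 7 = 14)
s - 90*X(-3) = 14 - 90*(-24) = 14 + 2160 = 2174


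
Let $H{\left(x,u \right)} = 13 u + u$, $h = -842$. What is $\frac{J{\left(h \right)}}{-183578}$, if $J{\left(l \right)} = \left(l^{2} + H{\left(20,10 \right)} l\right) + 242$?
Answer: $- \frac{295663}{91789} \approx -3.2211$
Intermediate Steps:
$H{\left(x,u \right)} = 14 u$
$J{\left(l \right)} = 242 + l^{2} + 140 l$ ($J{\left(l \right)} = \left(l^{2} + 14 \cdot 10 l\right) + 242 = \left(l^{2} + 140 l\right) + 242 = 242 + l^{2} + 140 l$)
$\frac{J{\left(h \right)}}{-183578} = \frac{242 + \left(-842\right)^{2} + 140 \left(-842\right)}{-183578} = \left(242 + 708964 - 117880\right) \left(- \frac{1}{183578}\right) = 591326 \left(- \frac{1}{183578}\right) = - \frac{295663}{91789}$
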